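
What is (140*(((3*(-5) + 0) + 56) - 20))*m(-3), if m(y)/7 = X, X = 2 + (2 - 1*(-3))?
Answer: 144060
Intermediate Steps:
X = 7 (X = 2 + (2 + 3) = 2 + 5 = 7)
m(y) = 49 (m(y) = 7*7 = 49)
(140*(((3*(-5) + 0) + 56) - 20))*m(-3) = (140*(((3*(-5) + 0) + 56) - 20))*49 = (140*(((-15 + 0) + 56) - 20))*49 = (140*((-15 + 56) - 20))*49 = (140*(41 - 20))*49 = (140*21)*49 = 2940*49 = 144060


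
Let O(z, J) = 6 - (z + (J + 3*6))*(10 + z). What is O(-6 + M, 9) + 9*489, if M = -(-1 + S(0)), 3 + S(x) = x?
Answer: 4207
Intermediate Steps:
S(x) = -3 + x
M = 4 (M = -(-1 + (-3 + 0)) = -(-1 - 3) = -1*(-4) = 4)
O(z, J) = 6 - (10 + z)*(18 + J + z) (O(z, J) = 6 - (z + (J + 18))*(10 + z) = 6 - (z + (18 + J))*(10 + z) = 6 - (18 + J + z)*(10 + z) = 6 - (10 + z)*(18 + J + z))
O(-6 + M, 9) + 9*489 = (-174 - (-6 + 4)² - 28*(-6 + 4) - 10*9 - 1*9*(-6 + 4)) + 9*489 = (-174 - 1*(-2)² - 28*(-2) - 90 - 1*9*(-2)) + 4401 = (-174 - 1*4 + 56 - 90 + 18) + 4401 = (-174 - 4 + 56 - 90 + 18) + 4401 = -194 + 4401 = 4207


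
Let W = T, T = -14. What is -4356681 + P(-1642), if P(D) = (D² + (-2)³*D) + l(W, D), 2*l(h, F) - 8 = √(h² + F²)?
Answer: -1647377 + √674090 ≈ -1.6466e+6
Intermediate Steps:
W = -14
l(h, F) = 4 + √(F² + h²)/2 (l(h, F) = 4 + √(h² + F²)/2 = 4 + √(F² + h²)/2)
P(D) = 4 + D² + √(196 + D²)/2 - 8*D (P(D) = (D² + (-2)³*D) + (4 + √(D² + (-14)²)/2) = (D² - 8*D) + (4 + √(D² + 196)/2) = (D² - 8*D) + (4 + √(196 + D²)/2) = 4 + D² + √(196 + D²)/2 - 8*D)
-4356681 + P(-1642) = -4356681 + (4 + (-1642)² + √(196 + (-1642)²)/2 - 8*(-1642)) = -4356681 + (4 + 2696164 + √(196 + 2696164)/2 + 13136) = -4356681 + (4 + 2696164 + √2696360/2 + 13136) = -4356681 + (4 + 2696164 + (2*√674090)/2 + 13136) = -4356681 + (4 + 2696164 + √674090 + 13136) = -4356681 + (2709304 + √674090) = -1647377 + √674090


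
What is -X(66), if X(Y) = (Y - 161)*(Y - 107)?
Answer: -3895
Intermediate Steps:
X(Y) = (-161 + Y)*(-107 + Y)
-X(66) = -(17227 + 66² - 268*66) = -(17227 + 4356 - 17688) = -1*3895 = -3895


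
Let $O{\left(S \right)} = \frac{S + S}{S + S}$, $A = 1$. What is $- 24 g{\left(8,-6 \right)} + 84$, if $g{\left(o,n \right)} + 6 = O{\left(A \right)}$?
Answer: $204$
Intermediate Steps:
$O{\left(S \right)} = 1$ ($O{\left(S \right)} = \frac{2 S}{2 S} = 2 S \frac{1}{2 S} = 1$)
$g{\left(o,n \right)} = -5$ ($g{\left(o,n \right)} = -6 + 1 = -5$)
$- 24 g{\left(8,-6 \right)} + 84 = \left(-24\right) \left(-5\right) + 84 = 120 + 84 = 204$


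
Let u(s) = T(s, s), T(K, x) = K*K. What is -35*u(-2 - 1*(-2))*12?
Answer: 0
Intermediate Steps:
T(K, x) = K²
u(s) = s²
-35*u(-2 - 1*(-2))*12 = -35*(-2 - 1*(-2))²*12 = -35*(-2 + 2)²*12 = -35*0²*12 = -35*0*12 = 0*12 = 0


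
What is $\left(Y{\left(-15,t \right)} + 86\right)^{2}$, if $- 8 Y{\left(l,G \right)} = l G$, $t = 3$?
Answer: $\frac{537289}{64} \approx 8395.1$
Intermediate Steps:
$Y{\left(l,G \right)} = - \frac{G l}{8}$ ($Y{\left(l,G \right)} = - \frac{l G}{8} = - \frac{G l}{8}$)
$\left(Y{\left(-15,t \right)} + 86\right)^{2} = \left(\left(- \frac{1}{8}\right) 3 \left(-15\right) + 86\right)^{2} = \left(\frac{45}{8} + 86\right)^{2} = \left(\frac{733}{8}\right)^{2} = \frac{537289}{64}$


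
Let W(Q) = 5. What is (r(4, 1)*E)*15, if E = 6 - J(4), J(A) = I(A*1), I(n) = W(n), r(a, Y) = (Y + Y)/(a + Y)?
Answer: 6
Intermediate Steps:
r(a, Y) = 2*Y/(Y + a) (r(a, Y) = (2*Y)/(Y + a) = 2*Y/(Y + a))
I(n) = 5
J(A) = 5
E = 1 (E = 6 - 1*5 = 6 - 5 = 1)
(r(4, 1)*E)*15 = ((2*1/(1 + 4))*1)*15 = ((2*1/5)*1)*15 = ((2*1*(⅕))*1)*15 = ((⅖)*1)*15 = (⅖)*15 = 6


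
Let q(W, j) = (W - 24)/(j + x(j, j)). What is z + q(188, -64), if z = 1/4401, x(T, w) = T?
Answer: -180409/140832 ≈ -1.2810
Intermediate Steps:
z = 1/4401 ≈ 0.00022722
q(W, j) = (-24 + W)/(2*j) (q(W, j) = (W - 24)/(j + j) = (-24 + W)/((2*j)) = (-24 + W)*(1/(2*j)) = (-24 + W)/(2*j))
z + q(188, -64) = 1/4401 + (½)*(-24 + 188)/(-64) = 1/4401 + (½)*(-1/64)*164 = 1/4401 - 41/32 = -180409/140832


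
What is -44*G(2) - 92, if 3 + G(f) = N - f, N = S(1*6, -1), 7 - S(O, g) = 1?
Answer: -136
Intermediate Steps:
S(O, g) = 6 (S(O, g) = 7 - 1*1 = 7 - 1 = 6)
N = 6
G(f) = 3 - f (G(f) = -3 + (6 - f) = 3 - f)
-44*G(2) - 92 = -44*(3 - 1*2) - 92 = -44*(3 - 2) - 92 = -44*1 - 92 = -44 - 92 = -136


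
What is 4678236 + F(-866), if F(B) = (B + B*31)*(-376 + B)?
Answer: 39096540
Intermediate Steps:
F(B) = 32*B*(-376 + B) (F(B) = (B + 31*B)*(-376 + B) = (32*B)*(-376 + B) = 32*B*(-376 + B))
4678236 + F(-866) = 4678236 + 32*(-866)*(-376 - 866) = 4678236 + 32*(-866)*(-1242) = 4678236 + 34418304 = 39096540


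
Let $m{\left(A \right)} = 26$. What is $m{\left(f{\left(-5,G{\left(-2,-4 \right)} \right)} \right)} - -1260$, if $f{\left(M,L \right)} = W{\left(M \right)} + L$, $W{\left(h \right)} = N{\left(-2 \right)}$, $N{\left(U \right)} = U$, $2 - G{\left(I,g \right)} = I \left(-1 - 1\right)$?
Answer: $1286$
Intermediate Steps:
$G{\left(I,g \right)} = 2 + 2 I$ ($G{\left(I,g \right)} = 2 - I \left(-1 - 1\right) = 2 - I \left(-2\right) = 2 - - 2 I = 2 + 2 I$)
$W{\left(h \right)} = -2$
$f{\left(M,L \right)} = -2 + L$
$m{\left(f{\left(-5,G{\left(-2,-4 \right)} \right)} \right)} - -1260 = 26 - -1260 = 26 + 1260 = 1286$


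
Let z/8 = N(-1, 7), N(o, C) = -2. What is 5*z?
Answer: -80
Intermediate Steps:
z = -16 (z = 8*(-2) = -16)
5*z = 5*(-16) = -80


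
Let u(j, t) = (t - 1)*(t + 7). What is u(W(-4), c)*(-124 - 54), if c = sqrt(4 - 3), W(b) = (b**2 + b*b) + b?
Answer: 0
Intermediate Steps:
W(b) = b + 2*b**2 (W(b) = (b**2 + b**2) + b = 2*b**2 + b = b + 2*b**2)
c = 1 (c = sqrt(1) = 1)
u(j, t) = (-1 + t)*(7 + t)
u(W(-4), c)*(-124 - 54) = (-7 + 1**2 + 6*1)*(-124 - 54) = (-7 + 1 + 6)*(-178) = 0*(-178) = 0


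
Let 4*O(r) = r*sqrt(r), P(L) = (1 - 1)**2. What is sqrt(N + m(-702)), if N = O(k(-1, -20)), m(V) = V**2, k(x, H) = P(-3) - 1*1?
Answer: sqrt(1971216 - I)/2 ≈ 702.0 - 0.00017806*I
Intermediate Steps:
P(L) = 0 (P(L) = 0**2 = 0)
k(x, H) = -1 (k(x, H) = 0 - 1*1 = 0 - 1 = -1)
O(r) = r**(3/2)/4 (O(r) = (r*sqrt(r))/4 = r**(3/2)/4)
N = -I/4 (N = (-1)**(3/2)/4 = (-I)/4 = -I/4 ≈ -0.25*I)
sqrt(N + m(-702)) = sqrt(-I/4 + (-702)**2) = sqrt(-I/4 + 492804) = sqrt(492804 - I/4)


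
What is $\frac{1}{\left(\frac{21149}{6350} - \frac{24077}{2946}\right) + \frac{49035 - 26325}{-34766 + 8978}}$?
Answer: $- \frac{20100778950}{115034097077} \approx -0.17474$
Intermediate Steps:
$\frac{1}{\left(\frac{21149}{6350} - \frac{24077}{2946}\right) + \frac{49035 - 26325}{-34766 + 8978}} = \frac{1}{\left(21149 \cdot \frac{1}{6350} - \frac{24077}{2946}\right) + \frac{22710}{-25788}} = \frac{1}{\left(\frac{21149}{6350} - \frac{24077}{2946}\right) + 22710 \left(- \frac{1}{25788}\right)} = \frac{1}{- \frac{22645999}{4676775} - \frac{3785}{4298}} = \frac{1}{- \frac{115034097077}{20100778950}} = - \frac{20100778950}{115034097077}$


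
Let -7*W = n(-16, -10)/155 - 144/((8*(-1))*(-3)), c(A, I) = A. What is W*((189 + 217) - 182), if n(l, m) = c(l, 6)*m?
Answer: 4928/31 ≈ 158.97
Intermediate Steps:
n(l, m) = l*m
W = 22/31 (W = -(-16*(-10)/155 - 144/((8*(-1))*(-3)))/7 = -(160*(1/155) - 144/((-8*(-3))))/7 = -(32/31 - 144/24)/7 = -(32/31 - 144*1/24)/7 = -(32/31 - 6)/7 = -1/7*(-154/31) = 22/31 ≈ 0.70968)
W*((189 + 217) - 182) = 22*((189 + 217) - 182)/31 = 22*(406 - 182)/31 = (22/31)*224 = 4928/31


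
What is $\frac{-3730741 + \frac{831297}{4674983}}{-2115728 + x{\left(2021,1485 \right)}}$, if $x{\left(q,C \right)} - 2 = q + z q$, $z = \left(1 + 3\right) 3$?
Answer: $\frac{17441149921106}{9768157254299} \approx 1.7855$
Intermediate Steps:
$z = 12$ ($z = 4 \cdot 3 = 12$)
$x{\left(q,C \right)} = 2 + 13 q$ ($x{\left(q,C \right)} = 2 + \left(q + 12 q\right) = 2 + 13 q$)
$\frac{-3730741 + \frac{831297}{4674983}}{-2115728 + x{\left(2021,1485 \right)}} = \frac{-3730741 + \frac{831297}{4674983}}{-2115728 + \left(2 + 13 \cdot 2021\right)} = \frac{-3730741 + 831297 \cdot \frac{1}{4674983}}{-2115728 + \left(2 + 26273\right)} = \frac{-3730741 + \frac{831297}{4674983}}{-2115728 + 26275} = - \frac{17441149921106}{4674983 \left(-2089453\right)} = \left(- \frac{17441149921106}{4674983}\right) \left(- \frac{1}{2089453}\right) = \frac{17441149921106}{9768157254299}$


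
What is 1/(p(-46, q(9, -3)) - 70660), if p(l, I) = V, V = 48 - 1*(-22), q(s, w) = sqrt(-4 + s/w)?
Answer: -1/70590 ≈ -1.4166e-5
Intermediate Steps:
V = 70 (V = 48 + 22 = 70)
p(l, I) = 70
1/(p(-46, q(9, -3)) - 70660) = 1/(70 - 70660) = 1/(-70590) = -1/70590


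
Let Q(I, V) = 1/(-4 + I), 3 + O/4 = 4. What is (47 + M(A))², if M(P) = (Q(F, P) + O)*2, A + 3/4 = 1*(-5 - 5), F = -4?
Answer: 47961/16 ≈ 2997.6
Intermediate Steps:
A = -43/4 (A = -¾ + 1*(-5 - 5) = -¾ + 1*(-10) = -¾ - 10 = -43/4 ≈ -10.750)
O = 4 (O = -12 + 4*4 = -12 + 16 = 4)
M(P) = 31/4 (M(P) = (1/(-4 - 4) + 4)*2 = (1/(-8) + 4)*2 = (-⅛ + 4)*2 = (31/8)*2 = 31/4)
(47 + M(A))² = (47 + 31/4)² = (219/4)² = 47961/16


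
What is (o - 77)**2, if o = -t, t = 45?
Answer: 14884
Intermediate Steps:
o = -45 (o = -1*45 = -45)
(o - 77)**2 = (-45 - 77)**2 = (-122)**2 = 14884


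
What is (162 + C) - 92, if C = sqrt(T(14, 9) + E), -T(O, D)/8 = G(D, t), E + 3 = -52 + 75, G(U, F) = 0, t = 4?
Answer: 70 + 2*sqrt(5) ≈ 74.472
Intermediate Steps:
E = 20 (E = -3 + (-52 + 75) = -3 + 23 = 20)
T(O, D) = 0 (T(O, D) = -8*0 = 0)
C = 2*sqrt(5) (C = sqrt(0 + 20) = sqrt(20) = 2*sqrt(5) ≈ 4.4721)
(162 + C) - 92 = (162 + 2*sqrt(5)) - 92 = 70 + 2*sqrt(5)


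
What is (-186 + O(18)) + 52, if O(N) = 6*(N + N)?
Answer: 82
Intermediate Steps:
O(N) = 12*N (O(N) = 6*(2*N) = 12*N)
(-186 + O(18)) + 52 = (-186 + 12*18) + 52 = (-186 + 216) + 52 = 30 + 52 = 82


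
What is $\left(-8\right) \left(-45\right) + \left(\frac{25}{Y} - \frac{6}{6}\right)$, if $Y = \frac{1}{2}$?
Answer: $409$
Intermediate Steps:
$Y = \frac{1}{2} \approx 0.5$
$\left(-8\right) \left(-45\right) + \left(\frac{25}{Y} - \frac{6}{6}\right) = \left(-8\right) \left(-45\right) + \left(25 \frac{1}{\frac{1}{2}} - \frac{6}{6}\right) = 360 + \left(25 \cdot 2 - 1\right) = 360 + \left(50 - 1\right) = 360 + 49 = 409$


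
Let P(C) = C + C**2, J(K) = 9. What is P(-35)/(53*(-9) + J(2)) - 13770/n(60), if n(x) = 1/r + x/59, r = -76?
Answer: -14450933215/1053234 ≈ -13721.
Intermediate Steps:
n(x) = -1/76 + x/59 (n(x) = 1/(-76) + x/59 = 1*(-1/76) + x*(1/59) = -1/76 + x/59)
P(-35)/(53*(-9) + J(2)) - 13770/n(60) = (-35*(1 - 35))/(53*(-9) + 9) - 13770/(-1/76 + (1/59)*60) = (-35*(-34))/(-477 + 9) - 13770/(-1/76 + 60/59) = 1190/(-468) - 13770/4501/4484 = 1190*(-1/468) - 13770*4484/4501 = -595/234 - 61744680/4501 = -14450933215/1053234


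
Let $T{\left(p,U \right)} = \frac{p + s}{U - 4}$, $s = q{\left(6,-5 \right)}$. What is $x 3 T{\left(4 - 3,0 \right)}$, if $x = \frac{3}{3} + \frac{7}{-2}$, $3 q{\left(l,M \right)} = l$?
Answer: $\frac{45}{8} \approx 5.625$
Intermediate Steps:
$q{\left(l,M \right)} = \frac{l}{3}$
$s = 2$ ($s = \frac{1}{3} \cdot 6 = 2$)
$x = - \frac{5}{2}$ ($x = 3 \cdot \frac{1}{3} + 7 \left(- \frac{1}{2}\right) = 1 - \frac{7}{2} = - \frac{5}{2} \approx -2.5$)
$T{\left(p,U \right)} = \frac{2 + p}{-4 + U}$ ($T{\left(p,U \right)} = \frac{p + 2}{U - 4} = \frac{2 + p}{-4 + U}$)
$x 3 T{\left(4 - 3,0 \right)} = \left(- \frac{5}{2}\right) 3 \frac{2 + \left(4 - 3\right)}{-4 + 0} = - \frac{15 \frac{2 + \left(4 - 3\right)}{-4}}{2} = - \frac{15 \left(- \frac{2 + 1}{4}\right)}{2} = - \frac{15 \left(\left(- \frac{1}{4}\right) 3\right)}{2} = \left(- \frac{15}{2}\right) \left(- \frac{3}{4}\right) = \frac{45}{8}$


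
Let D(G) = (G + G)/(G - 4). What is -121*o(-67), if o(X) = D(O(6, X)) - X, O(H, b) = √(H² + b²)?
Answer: -37649513/4509 - 4840*√181/4509 ≈ -8364.3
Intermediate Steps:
D(G) = 2*G/(-4 + G) (D(G) = (2*G)/(-4 + G) = 2*G/(-4 + G))
o(X) = -X + 2*√(36 + X²)/(-4 + √(36 + X²)) (o(X) = 2*√(6² + X²)/(-4 + √(6² + X²)) - X = 2*√(36 + X²)/(-4 + √(36 + X²)) - X = -X + 2*√(36 + X²)/(-4 + √(36 + X²)))
-121*o(-67) = -121*(2*√(36 + (-67)²) - 1*(-67)*(-4 + √(36 + (-67)²)))/(-4 + √(36 + (-67)²)) = -121*(2*√(36 + 4489) - 1*(-67)*(-4 + √(36 + 4489)))/(-4 + √(36 + 4489)) = -121*(2*√4525 - 1*(-67)*(-4 + √4525))/(-4 + √4525) = -121*(2*(5*√181) - 1*(-67)*(-4 + 5*√181))/(-4 + 5*√181) = -121*(10*√181 + (-268 + 335*√181))/(-4 + 5*√181) = -121*(-268 + 345*√181)/(-4 + 5*√181)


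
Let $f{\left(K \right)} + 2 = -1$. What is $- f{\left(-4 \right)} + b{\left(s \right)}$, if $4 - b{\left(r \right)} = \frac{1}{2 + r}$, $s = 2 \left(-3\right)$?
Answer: $\frac{29}{4} \approx 7.25$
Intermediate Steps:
$f{\left(K \right)} = -3$ ($f{\left(K \right)} = -2 - 1 = -3$)
$s = -6$
$b{\left(r \right)} = 4 - \frac{1}{2 + r}$
$- f{\left(-4 \right)} + b{\left(s \right)} = \left(-1\right) \left(-3\right) + \frac{7 + 4 \left(-6\right)}{2 - 6} = 3 + \frac{7 - 24}{-4} = 3 - - \frac{17}{4} = 3 + \frac{17}{4} = \frac{29}{4}$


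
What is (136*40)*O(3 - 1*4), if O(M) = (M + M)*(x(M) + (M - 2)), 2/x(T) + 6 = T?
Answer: 250240/7 ≈ 35749.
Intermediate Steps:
x(T) = 2/(-6 + T)
O(M) = 2*M*(-2 + M + 2/(-6 + M)) (O(M) = (M + M)*(2/(-6 + M) + (M - 2)) = (2*M)*(2/(-6 + M) + (-2 + M)) = (2*M)*(-2 + M + 2/(-6 + M)) = 2*M*(-2 + M + 2/(-6 + M)))
(136*40)*O(3 - 1*4) = (136*40)*(2*(3 - 1*4)*(2 + (-6 + (3 - 1*4))*(-2 + (3 - 1*4)))/(-6 + (3 - 1*4))) = 5440*(2*(3 - 4)*(2 + (-6 + (3 - 4))*(-2 + (3 - 4)))/(-6 + (3 - 4))) = 5440*(2*(-1)*(2 + (-6 - 1)*(-2 - 1))/(-6 - 1)) = 5440*(2*(-1)*(2 - 7*(-3))/(-7)) = 5440*(2*(-1)*(-⅐)*(2 + 21)) = 5440*(2*(-1)*(-⅐)*23) = 5440*(46/7) = 250240/7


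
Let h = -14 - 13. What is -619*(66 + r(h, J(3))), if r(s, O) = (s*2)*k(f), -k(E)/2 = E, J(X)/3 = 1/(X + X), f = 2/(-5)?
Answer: -70566/5 ≈ -14113.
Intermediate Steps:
f = -⅖ (f = 2*(-⅕) = -⅖ ≈ -0.40000)
J(X) = 3/(2*X) (J(X) = 3/(X + X) = 3/((2*X)) = 3*(1/(2*X)) = 3/(2*X))
k(E) = -2*E
h = -27
r(s, O) = 8*s/5 (r(s, O) = (s*2)*(-2*(-⅖)) = (2*s)*(⅘) = 8*s/5)
-619*(66 + r(h, J(3))) = -619*(66 + (8/5)*(-27)) = -619*(66 - 216/5) = -619*114/5 = -70566/5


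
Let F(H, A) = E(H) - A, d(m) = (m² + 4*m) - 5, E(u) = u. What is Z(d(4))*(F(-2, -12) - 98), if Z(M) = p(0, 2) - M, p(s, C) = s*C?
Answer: 2376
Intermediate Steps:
p(s, C) = C*s
d(m) = -5 + m² + 4*m
Z(M) = -M (Z(M) = 2*0 - M = 0 - M = -M)
F(H, A) = H - A
Z(d(4))*(F(-2, -12) - 98) = (-(-5 + 4² + 4*4))*((-2 - 1*(-12)) - 98) = (-(-5 + 16 + 16))*((-2 + 12) - 98) = (-1*27)*(10 - 98) = -27*(-88) = 2376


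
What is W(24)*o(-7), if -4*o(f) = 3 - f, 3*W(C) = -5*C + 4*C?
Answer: 20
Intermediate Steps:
W(C) = -C/3 (W(C) = (-5*C + 4*C)/3 = (-C)/3 = -C/3)
o(f) = -¾ + f/4 (o(f) = -(3 - f)/4 = -¾ + f/4)
W(24)*o(-7) = (-⅓*24)*(-¾ + (¼)*(-7)) = -8*(-¾ - 7/4) = -8*(-5/2) = 20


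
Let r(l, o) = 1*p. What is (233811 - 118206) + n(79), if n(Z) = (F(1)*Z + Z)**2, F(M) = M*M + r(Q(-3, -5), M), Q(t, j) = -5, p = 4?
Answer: 340281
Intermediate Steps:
r(l, o) = 4 (r(l, o) = 1*4 = 4)
F(M) = 4 + M**2 (F(M) = M*M + 4 = M**2 + 4 = 4 + M**2)
n(Z) = 36*Z**2 (n(Z) = ((4 + 1**2)*Z + Z)**2 = ((4 + 1)*Z + Z)**2 = (5*Z + Z)**2 = (6*Z)**2 = 36*Z**2)
(233811 - 118206) + n(79) = (233811 - 118206) + 36*79**2 = 115605 + 36*6241 = 115605 + 224676 = 340281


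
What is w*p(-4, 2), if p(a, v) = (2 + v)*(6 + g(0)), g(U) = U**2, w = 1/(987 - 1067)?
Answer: -3/10 ≈ -0.30000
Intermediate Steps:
w = -1/80 (w = 1/(-80) = -1/80 ≈ -0.012500)
p(a, v) = 12 + 6*v (p(a, v) = (2 + v)*(6 + 0**2) = (2 + v)*(6 + 0) = (2 + v)*6 = 12 + 6*v)
w*p(-4, 2) = -(12 + 6*2)/80 = -(12 + 12)/80 = -1/80*24 = -3/10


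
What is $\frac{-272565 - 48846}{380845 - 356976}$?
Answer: $- \frac{321411}{23869} \approx -13.466$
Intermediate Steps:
$\frac{-272565 - 48846}{380845 - 356976} = - \frac{321411}{23869}$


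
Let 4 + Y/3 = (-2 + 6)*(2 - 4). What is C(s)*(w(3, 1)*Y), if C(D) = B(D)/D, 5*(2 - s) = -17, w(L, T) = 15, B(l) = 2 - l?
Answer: 340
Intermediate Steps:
s = 27/5 (s = 2 - 1/5*(-17) = 2 + 17/5 = 27/5 ≈ 5.4000)
C(D) = (2 - D)/D
Y = -36 (Y = -12 + 3*((-2 + 6)*(2 - 4)) = -12 + 3*(4*(-2)) = -12 + 3*(-8) = -12 - 24 = -36)
C(s)*(w(3, 1)*Y) = ((2 - 1*27/5)/(27/5))*(15*(-36)) = (5*(2 - 27/5)/27)*(-540) = ((5/27)*(-17/5))*(-540) = -17/27*(-540) = 340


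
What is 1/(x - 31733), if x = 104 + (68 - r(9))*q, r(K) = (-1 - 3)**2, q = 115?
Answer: -1/25649 ≈ -3.8988e-5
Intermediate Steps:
r(K) = 16 (r(K) = (-4)**2 = 16)
x = 6084 (x = 104 + (68 - 1*16)*115 = 104 + (68 - 16)*115 = 104 + 52*115 = 104 + 5980 = 6084)
1/(x - 31733) = 1/(6084 - 31733) = 1/(-25649) = -1/25649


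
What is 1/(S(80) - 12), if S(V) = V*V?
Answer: 1/6388 ≈ 0.00015654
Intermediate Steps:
S(V) = V²
1/(S(80) - 12) = 1/(80² - 12) = 1/(6400 - 12) = 1/6388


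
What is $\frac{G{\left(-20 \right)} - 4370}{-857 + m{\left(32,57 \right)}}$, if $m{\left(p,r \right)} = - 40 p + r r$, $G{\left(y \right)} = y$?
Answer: $- \frac{2195}{556} \approx -3.9478$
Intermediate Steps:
$m{\left(p,r \right)} = r^{2} - 40 p$ ($m{\left(p,r \right)} = - 40 p + r^{2} = r^{2} - 40 p$)
$\frac{G{\left(-20 \right)} - 4370}{-857 + m{\left(32,57 \right)}} = \frac{-20 - 4370}{-857 + \left(57^{2} - 1280\right)} = - \frac{4390}{-857 + \left(3249 - 1280\right)} = - \frac{4390}{-857 + 1969} = - \frac{4390}{1112} = \left(-4390\right) \frac{1}{1112} = - \frac{2195}{556}$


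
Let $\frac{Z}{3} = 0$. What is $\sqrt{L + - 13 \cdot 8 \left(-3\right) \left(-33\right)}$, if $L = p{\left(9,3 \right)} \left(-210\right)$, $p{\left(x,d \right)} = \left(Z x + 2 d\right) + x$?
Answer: $9 i \sqrt{166} \approx 115.96 i$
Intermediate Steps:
$Z = 0$ ($Z = 3 \cdot 0 = 0$)
$p{\left(x,d \right)} = x + 2 d$ ($p{\left(x,d \right)} = \left(0 x + 2 d\right) + x = \left(0 + 2 d\right) + x = 2 d + x = x + 2 d$)
$L = -3150$ ($L = \left(9 + 2 \cdot 3\right) \left(-210\right) = \left(9 + 6\right) \left(-210\right) = 15 \left(-210\right) = -3150$)
$\sqrt{L + - 13 \cdot 8 \left(-3\right) \left(-33\right)} = \sqrt{-3150 + - 13 \cdot 8 \left(-3\right) \left(-33\right)} = \sqrt{-3150 + \left(-13\right) \left(-24\right) \left(-33\right)} = \sqrt{-3150 + 312 \left(-33\right)} = \sqrt{-3150 - 10296} = \sqrt{-13446} = 9 i \sqrt{166}$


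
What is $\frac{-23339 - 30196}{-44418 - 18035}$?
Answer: $\frac{53535}{62453} \approx 0.8572$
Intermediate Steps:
$\frac{-23339 - 30196}{-44418 - 18035} = - \frac{53535}{-62453} = \left(-53535\right) \left(- \frac{1}{62453}\right) = \frac{53535}{62453}$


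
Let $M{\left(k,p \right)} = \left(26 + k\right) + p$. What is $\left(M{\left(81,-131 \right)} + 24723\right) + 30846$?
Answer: $55545$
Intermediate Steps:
$M{\left(k,p \right)} = 26 + k + p$
$\left(M{\left(81,-131 \right)} + 24723\right) + 30846 = \left(\left(26 + 81 - 131\right) + 24723\right) + 30846 = \left(-24 + 24723\right) + 30846 = 24699 + 30846 = 55545$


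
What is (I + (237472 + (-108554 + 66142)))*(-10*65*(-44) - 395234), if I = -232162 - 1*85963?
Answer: 45119813210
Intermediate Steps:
I = -318125 (I = -232162 - 85963 = -318125)
(I + (237472 + (-108554 + 66142)))*(-10*65*(-44) - 395234) = (-318125 + (237472 + (-108554 + 66142)))*(-10*65*(-44) - 395234) = (-318125 + (237472 - 42412))*(-650*(-44) - 395234) = (-318125 + 195060)*(28600 - 395234) = -123065*(-366634) = 45119813210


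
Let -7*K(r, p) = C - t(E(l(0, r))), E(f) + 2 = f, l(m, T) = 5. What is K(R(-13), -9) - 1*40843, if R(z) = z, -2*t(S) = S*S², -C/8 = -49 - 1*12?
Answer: -572805/14 ≈ -40915.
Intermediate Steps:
E(f) = -2 + f
C = 488 (C = -8*(-49 - 1*12) = -8*(-49 - 12) = -8*(-61) = 488)
t(S) = -S³/2 (t(S) = -S*S²/2 = -S³/2)
K(r, p) = -1003/14 (K(r, p) = -(488 - (-1)*(-2 + 5)³/2)/7 = -(488 - (-1)*3³/2)/7 = -(488 - (-1)*27/2)/7 = -(488 - 1*(-27/2))/7 = -(488 + 27/2)/7 = -⅐*1003/2 = -1003/14)
K(R(-13), -9) - 1*40843 = -1003/14 - 1*40843 = -1003/14 - 40843 = -572805/14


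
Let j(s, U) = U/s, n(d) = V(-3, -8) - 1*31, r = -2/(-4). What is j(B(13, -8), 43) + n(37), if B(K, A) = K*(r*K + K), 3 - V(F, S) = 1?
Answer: -14617/507 ≈ -28.830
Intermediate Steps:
V(F, S) = 2 (V(F, S) = 3 - 1*1 = 3 - 1 = 2)
r = ½ (r = -2*(-¼) = ½ ≈ 0.50000)
n(d) = -29 (n(d) = 2 - 1*31 = 2 - 31 = -29)
B(K, A) = 3*K²/2 (B(K, A) = K*(K/2 + K) = K*(3*K/2) = 3*K²/2)
j(B(13, -8), 43) + n(37) = 43/(((3/2)*13²)) - 29 = 43/(((3/2)*169)) - 29 = 43/(507/2) - 29 = 43*(2/507) - 29 = 86/507 - 29 = -14617/507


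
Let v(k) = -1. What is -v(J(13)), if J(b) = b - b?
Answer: 1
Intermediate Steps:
J(b) = 0
-v(J(13)) = -1*(-1) = 1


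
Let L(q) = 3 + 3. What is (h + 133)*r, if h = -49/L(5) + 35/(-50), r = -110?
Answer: -40964/3 ≈ -13655.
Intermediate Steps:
L(q) = 6
h = -133/15 (h = -49/6 + 35/(-50) = -49*⅙ + 35*(-1/50) = -49/6 - 7/10 = -133/15 ≈ -8.8667)
(h + 133)*r = (-133/15 + 133)*(-110) = (1862/15)*(-110) = -40964/3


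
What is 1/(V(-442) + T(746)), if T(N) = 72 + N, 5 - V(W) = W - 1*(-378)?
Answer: 1/887 ≈ 0.0011274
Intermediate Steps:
V(W) = -373 - W (V(W) = 5 - (W - 1*(-378)) = 5 - (W + 378) = 5 - (378 + W) = 5 + (-378 - W) = -373 - W)
1/(V(-442) + T(746)) = 1/((-373 - 1*(-442)) + (72 + 746)) = 1/((-373 + 442) + 818) = 1/(69 + 818) = 1/887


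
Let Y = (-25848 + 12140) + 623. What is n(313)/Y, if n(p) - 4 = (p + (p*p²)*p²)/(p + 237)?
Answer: -1502075257653/3598375 ≈ -4.1743e+5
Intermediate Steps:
n(p) = 4 + (p + p⁵)/(237 + p) (n(p) = 4 + (p + (p*p²)*p²)/(p + 237) = 4 + (p + p³*p²)/(237 + p) = 4 + (p + p⁵)/(237 + p))
Y = -13085 (Y = -13708 + 623 = -13085)
n(313)/Y = ((948 + 313⁵ + 5*313)/(237 + 313))/(-13085) = ((948 + 3004150512793 + 1565)/550)*(-1/13085) = ((1/550)*3004150515306)*(-1/13085) = (1502075257653/275)*(-1/13085) = -1502075257653/3598375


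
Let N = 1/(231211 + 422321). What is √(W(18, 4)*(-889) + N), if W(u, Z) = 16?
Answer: 19*I*√4207152605601/326766 ≈ 119.26*I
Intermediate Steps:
N = 1/653532 ≈ 1.5301e-6
√(W(18, 4)*(-889) + N) = √(16*(-889) + 1/653532) = √(-14224 + 1/653532) = √(-9295839167/653532) = 19*I*√4207152605601/326766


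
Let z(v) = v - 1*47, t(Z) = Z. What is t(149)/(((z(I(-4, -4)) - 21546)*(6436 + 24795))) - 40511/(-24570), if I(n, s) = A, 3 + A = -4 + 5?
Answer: 780627703699/473452278390 ≈ 1.6488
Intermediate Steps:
A = -2 (A = -3 + (-4 + 5) = -3 + 1 = -2)
I(n, s) = -2
z(v) = -47 + v (z(v) = v - 47 = -47 + v)
t(149)/(((z(I(-4, -4)) - 21546)*(6436 + 24795))) - 40511/(-24570) = 149/((((-47 - 2) - 21546)*(6436 + 24795))) - 40511/(-24570) = 149/(((-49 - 21546)*31231)) - 40511*(-1/24570) = 149/((-21595*31231)) + 40511/24570 = 149/(-674433445) + 40511/24570 = 149*(-1/674433445) + 40511/24570 = -149/674433445 + 40511/24570 = 780627703699/473452278390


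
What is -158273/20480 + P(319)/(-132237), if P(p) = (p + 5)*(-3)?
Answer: -2323293349/300912640 ≈ -7.7208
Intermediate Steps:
P(p) = -15 - 3*p (P(p) = (5 + p)*(-3) = -15 - 3*p)
-158273/20480 + P(319)/(-132237) = -158273/20480 + (-15 - 3*319)/(-132237) = -158273*1/20480 + (-15 - 957)*(-1/132237) = -158273/20480 - 972*(-1/132237) = -158273/20480 + 108/14693 = -2323293349/300912640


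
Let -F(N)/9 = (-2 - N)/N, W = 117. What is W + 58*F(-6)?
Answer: 465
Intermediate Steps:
F(N) = -9*(-2 - N)/N
W + 58*F(-6) = 117 + 58*(9 + 18/(-6)) = 117 + 58*(9 + 18*(-⅙)) = 117 + 58*(9 - 3) = 117 + 58*6 = 117 + 348 = 465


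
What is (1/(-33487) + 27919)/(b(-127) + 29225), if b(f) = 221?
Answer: 467461776/493029101 ≈ 0.94814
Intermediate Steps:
(1/(-33487) + 27919)/(b(-127) + 29225) = (1/(-33487) + 27919)/(221 + 29225) = (-1/33487 + 27919)/29446 = (934923552/33487)*(1/29446) = 467461776/493029101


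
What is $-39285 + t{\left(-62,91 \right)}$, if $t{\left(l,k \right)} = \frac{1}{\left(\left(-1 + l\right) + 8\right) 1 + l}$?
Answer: $- \frac{4596346}{117} \approx -39285.0$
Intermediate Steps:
$t{\left(l,k \right)} = \frac{1}{7 + 2 l}$ ($t{\left(l,k \right)} = \frac{1}{\left(7 + l\right) 1 + l} = \frac{1}{\left(7 + l\right) + l} = \frac{1}{7 + 2 l}$)
$-39285 + t{\left(-62,91 \right)} = -39285 + \frac{1}{7 + 2 \left(-62\right)} = -39285 + \frac{1}{7 - 124} = -39285 + \frac{1}{-117} = -39285 - \frac{1}{117} = - \frac{4596346}{117}$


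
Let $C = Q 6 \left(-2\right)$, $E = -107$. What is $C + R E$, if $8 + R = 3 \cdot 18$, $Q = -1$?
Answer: $-4910$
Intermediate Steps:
$C = 12$ ($C = \left(-1\right) 6 \left(-2\right) = \left(-6\right) \left(-2\right) = 12$)
$R = 46$ ($R = -8 + 3 \cdot 18 = -8 + 54 = 46$)
$C + R E = 12 + 46 \left(-107\right) = 12 - 4922 = -4910$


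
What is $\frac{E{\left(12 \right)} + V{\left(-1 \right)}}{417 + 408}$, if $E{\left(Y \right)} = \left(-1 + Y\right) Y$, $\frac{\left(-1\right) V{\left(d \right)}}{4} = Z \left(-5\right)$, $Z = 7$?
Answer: $\frac{272}{825} \approx 0.3297$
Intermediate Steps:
$V{\left(d \right)} = 140$ ($V{\left(d \right)} = - 4 \cdot 7 \left(-5\right) = \left(-4\right) \left(-35\right) = 140$)
$E{\left(Y \right)} = Y \left(-1 + Y\right)$
$\frac{E{\left(12 \right)} + V{\left(-1 \right)}}{417 + 408} = \frac{12 \left(-1 + 12\right) + 140}{417 + 408} = \frac{12 \cdot 11 + 140}{825} = \left(132 + 140\right) \frac{1}{825} = 272 \cdot \frac{1}{825} = \frac{272}{825}$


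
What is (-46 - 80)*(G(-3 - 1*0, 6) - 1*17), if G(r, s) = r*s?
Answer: 4410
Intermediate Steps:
(-46 - 80)*(G(-3 - 1*0, 6) - 1*17) = (-46 - 80)*((-3 - 1*0)*6 - 1*17) = -126*((-3 + 0)*6 - 17) = -126*(-3*6 - 17) = -126*(-18 - 17) = -126*(-35) = 4410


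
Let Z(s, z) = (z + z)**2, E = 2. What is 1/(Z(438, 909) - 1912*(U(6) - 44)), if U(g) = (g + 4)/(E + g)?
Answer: 1/3386862 ≈ 2.9526e-7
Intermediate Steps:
U(g) = (4 + g)/(2 + g) (U(g) = (g + 4)/(2 + g) = (4 + g)/(2 + g))
Z(s, z) = 4*z**2 (Z(s, z) = (2*z)**2 = 4*z**2)
1/(Z(438, 909) - 1912*(U(6) - 44)) = 1/(4*909**2 - 1912*((4 + 6)/(2 + 6) - 44)) = 1/(4*826281 - 1912*(10/8 - 44)) = 1/(3305124 - 1912*((1/8)*10 - 44)) = 1/(3305124 - 1912*(5/4 - 44)) = 1/(3305124 - 1912*(-171/4)) = 1/(3305124 + 81738) = 1/3386862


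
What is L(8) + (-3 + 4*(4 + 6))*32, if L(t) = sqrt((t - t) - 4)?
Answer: 1184 + 2*I ≈ 1184.0 + 2.0*I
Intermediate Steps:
L(t) = 2*I (L(t) = sqrt(0 - 4) = sqrt(-4) = 2*I)
L(8) + (-3 + 4*(4 + 6))*32 = 2*I + (-3 + 4*(4 + 6))*32 = 2*I + (-3 + 4*10)*32 = 2*I + (-3 + 40)*32 = 2*I + 37*32 = 2*I + 1184 = 1184 + 2*I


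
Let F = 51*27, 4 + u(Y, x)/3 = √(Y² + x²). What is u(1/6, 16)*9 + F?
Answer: 1269 + 9*√9217/2 ≈ 1701.0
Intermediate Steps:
u(Y, x) = -12 + 3*√(Y² + x²)
F = 1377
u(1/6, 16)*9 + F = (-12 + 3*√((1/6)² + 16²))*9 + 1377 = (-12 + 3*√((⅙)² + 256))*9 + 1377 = (-12 + 3*√(1/36 + 256))*9 + 1377 = (-12 + 3*√(9217/36))*9 + 1377 = (-12 + 3*(√9217/6))*9 + 1377 = (-12 + √9217/2)*9 + 1377 = (-108 + 9*√9217/2) + 1377 = 1269 + 9*√9217/2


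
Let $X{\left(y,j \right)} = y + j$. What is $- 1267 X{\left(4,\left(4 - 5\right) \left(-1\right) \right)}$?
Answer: $-6335$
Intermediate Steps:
$X{\left(y,j \right)} = j + y$
$- 1267 X{\left(4,\left(4 - 5\right) \left(-1\right) \right)} = - 1267 \left(\left(4 - 5\right) \left(-1\right) + 4\right) = - 1267 \left(\left(-1\right) \left(-1\right) + 4\right) = - 1267 \left(1 + 4\right) = \left(-1267\right) 5 = -6335$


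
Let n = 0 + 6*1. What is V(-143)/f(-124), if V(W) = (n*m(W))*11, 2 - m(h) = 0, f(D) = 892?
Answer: 33/223 ≈ 0.14798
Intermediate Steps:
m(h) = 2 (m(h) = 2 - 1*0 = 2 + 0 = 2)
n = 6 (n = 0 + 6 = 6)
V(W) = 132 (V(W) = (6*2)*11 = 12*11 = 132)
V(-143)/f(-124) = 132/892 = 132*(1/892) = 33/223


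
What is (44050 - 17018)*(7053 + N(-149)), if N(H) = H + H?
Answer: 182601160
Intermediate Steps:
N(H) = 2*H
(44050 - 17018)*(7053 + N(-149)) = (44050 - 17018)*(7053 + 2*(-149)) = 27032*(7053 - 298) = 27032*6755 = 182601160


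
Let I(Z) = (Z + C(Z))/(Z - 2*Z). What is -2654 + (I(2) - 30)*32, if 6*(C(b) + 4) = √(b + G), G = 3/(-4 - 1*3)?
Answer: -3582 - 8*√77/21 ≈ -3585.3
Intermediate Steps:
G = -3/7 (G = 3/(-4 - 3) = 3/(-7) = 3*(-⅐) = -3/7 ≈ -0.42857)
C(b) = -4 + √(-3/7 + b)/6 (C(b) = -4 + √(b - 3/7)/6 = -4 + √(-3/7 + b)/6)
I(Z) = -(-4 + Z + √(-21 + 49*Z)/42)/Z (I(Z) = (Z + (-4 + √(-21 + 49*Z)/42))/(Z - 2*Z) = (-4 + Z + √(-21 + 49*Z)/42)/((-Z)) = (-4 + Z + √(-21 + 49*Z)/42)*(-1/Z) = -(-4 + Z + √(-21 + 49*Z)/42)/Z)
-2654 + (I(2) - 30)*32 = -2654 + ((4 - 1*2 - √(-21 + 49*2)/42)/2 - 30)*32 = -2654 + ((4 - 2 - √(-21 + 98)/42)/2 - 30)*32 = -2654 + ((4 - 2 - √77/42)/2 - 30)*32 = -2654 + ((2 - √77/42)/2 - 30)*32 = -2654 + ((1 - √77/84) - 30)*32 = -2654 + (-29 - √77/84)*32 = -2654 + (-928 - 8*√77/21) = -3582 - 8*√77/21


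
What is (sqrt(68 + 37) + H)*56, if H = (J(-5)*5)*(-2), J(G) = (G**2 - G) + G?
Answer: -14000 + 56*sqrt(105) ≈ -13426.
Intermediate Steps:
J(G) = G**2
H = -250 (H = ((-5)**2*5)*(-2) = (25*5)*(-2) = 125*(-2) = -250)
(sqrt(68 + 37) + H)*56 = (sqrt(68 + 37) - 250)*56 = (sqrt(105) - 250)*56 = (-250 + sqrt(105))*56 = -14000 + 56*sqrt(105)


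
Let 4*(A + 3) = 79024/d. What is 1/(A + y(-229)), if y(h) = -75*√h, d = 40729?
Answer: -4171912199/2136818504547886 + 124413858075*I*√229/2136818504547886 ≈ -1.9524e-6 + 0.00088109*I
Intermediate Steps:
A = -102431/40729 (A = -3 + (79024/40729)/4 = -3 + (79024*(1/40729))/4 = -3 + (¼)*(79024/40729) = -3 + 19756/40729 = -102431/40729 ≈ -2.5149)
1/(A + y(-229)) = 1/(-102431/40729 - 75*I*√229)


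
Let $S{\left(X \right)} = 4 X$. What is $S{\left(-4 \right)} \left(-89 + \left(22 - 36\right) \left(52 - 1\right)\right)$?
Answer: $12848$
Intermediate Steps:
$S{\left(-4 \right)} \left(-89 + \left(22 - 36\right) \left(52 - 1\right)\right) = 4 \left(-4\right) \left(-89 + \left(22 - 36\right) \left(52 - 1\right)\right) = - 16 \left(-89 - 714\right) = \left(-16\right) \left(-803\right) = 12848$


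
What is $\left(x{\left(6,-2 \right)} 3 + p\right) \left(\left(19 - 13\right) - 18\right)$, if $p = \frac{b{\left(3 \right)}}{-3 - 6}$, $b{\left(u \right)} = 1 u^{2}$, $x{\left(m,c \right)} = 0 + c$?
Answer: $84$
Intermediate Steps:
$x{\left(m,c \right)} = c$
$b{\left(u \right)} = u^{2}$
$p = -1$ ($p = \frac{3^{2}}{-3 - 6} = \frac{9}{-3 - 6} = \frac{9}{-9} = 9 \left(- \frac{1}{9}\right) = -1$)
$\left(x{\left(6,-2 \right)} 3 + p\right) \left(\left(19 - 13\right) - 18\right) = \left(\left(-2\right) 3 - 1\right) \left(\left(19 - 13\right) - 18\right) = \left(-6 - 1\right) \left(\left(19 - 13\right) - 18\right) = - 7 \left(6 - 18\right) = \left(-7\right) \left(-12\right) = 84$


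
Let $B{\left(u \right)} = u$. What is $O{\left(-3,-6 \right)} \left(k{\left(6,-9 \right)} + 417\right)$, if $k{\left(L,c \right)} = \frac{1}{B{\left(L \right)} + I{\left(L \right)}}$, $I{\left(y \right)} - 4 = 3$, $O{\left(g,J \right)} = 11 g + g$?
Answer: $- \frac{195192}{13} \approx -15015.0$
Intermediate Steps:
$O{\left(g,J \right)} = 12 g$
$I{\left(y \right)} = 7$ ($I{\left(y \right)} = 4 + 3 = 7$)
$k{\left(L,c \right)} = \frac{1}{7 + L}$ ($k{\left(L,c \right)} = \frac{1}{L + 7} = \frac{1}{7 + L}$)
$O{\left(-3,-6 \right)} \left(k{\left(6,-9 \right)} + 417\right) = 12 \left(-3\right) \left(\frac{1}{7 + 6} + 417\right) = - 36 \left(\frac{1}{13} + 417\right) = \left(-36\right) \frac{5422}{13} = - \frac{195192}{13}$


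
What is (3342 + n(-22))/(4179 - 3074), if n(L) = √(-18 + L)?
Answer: 3342/1105 + 2*I*√10/1105 ≈ 3.0244 + 0.0057236*I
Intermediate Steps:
(3342 + n(-22))/(4179 - 3074) = (3342 + √(-18 - 22))/(4179 - 3074) = (3342 + √(-40))/1105 = (3342 + 2*I*√10)*(1/1105) = 3342/1105 + 2*I*√10/1105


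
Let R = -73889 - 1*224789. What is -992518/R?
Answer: 496259/149339 ≈ 3.3230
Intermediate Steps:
R = -298678 (R = -73889 - 224789 = -298678)
-992518/R = -992518/(-298678) = -992518*(-1/298678) = 496259/149339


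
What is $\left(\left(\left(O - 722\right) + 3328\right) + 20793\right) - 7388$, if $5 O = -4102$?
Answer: $\frac{75953}{5} \approx 15191.0$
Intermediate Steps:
$O = - \frac{4102}{5}$ ($O = \frac{1}{5} \left(-4102\right) = - \frac{4102}{5} \approx -820.4$)
$\left(\left(\left(O - 722\right) + 3328\right) + 20793\right) - 7388 = \left(\left(\left(- \frac{4102}{5} - 722\right) + 3328\right) + 20793\right) - 7388 = \left(\left(- \frac{7712}{5} + 3328\right) + 20793\right) - 7388 = \left(\frac{8928}{5} + 20793\right) - 7388 = \frac{112893}{5} - 7388 = \frac{75953}{5}$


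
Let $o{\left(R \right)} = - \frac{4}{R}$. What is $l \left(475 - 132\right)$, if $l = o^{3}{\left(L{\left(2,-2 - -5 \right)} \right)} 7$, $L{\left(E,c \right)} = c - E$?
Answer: $-153664$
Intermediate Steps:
$l = -448$ ($l = \left(- \frac{4}{\left(-2 - -5\right) - 2}\right)^{3} \cdot 7 = \left(- \frac{4}{\left(-2 + 5\right) - 2}\right)^{3} \cdot 7 = \left(- \frac{4}{3 - 2}\right)^{3} \cdot 7 = \left(- \frac{4}{1}\right)^{3} \cdot 7 = \left(\left(-4\right) 1\right)^{3} \cdot 7 = \left(-4\right)^{3} \cdot 7 = \left(-64\right) 7 = -448$)
$l \left(475 - 132\right) = - 448 \left(475 - 132\right) = \left(-448\right) 343 = -153664$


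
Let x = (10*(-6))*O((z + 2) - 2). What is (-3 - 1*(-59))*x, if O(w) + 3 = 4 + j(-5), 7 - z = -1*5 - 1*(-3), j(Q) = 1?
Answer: -6720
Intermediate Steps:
z = 9 (z = 7 - (-1*5 - 1*(-3)) = 7 - (-5 + 3) = 7 - 1*(-2) = 7 + 2 = 9)
O(w) = 2 (O(w) = -3 + (4 + 1) = -3 + 5 = 2)
x = -120 (x = (10*(-6))*2 = -60*2 = -120)
(-3 - 1*(-59))*x = (-3 - 1*(-59))*(-120) = (-3 + 59)*(-120) = 56*(-120) = -6720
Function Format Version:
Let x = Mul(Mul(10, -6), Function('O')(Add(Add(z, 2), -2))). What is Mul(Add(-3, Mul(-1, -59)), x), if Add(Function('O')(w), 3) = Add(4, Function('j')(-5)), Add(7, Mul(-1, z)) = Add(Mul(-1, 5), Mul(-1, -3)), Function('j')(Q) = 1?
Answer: -6720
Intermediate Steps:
z = 9 (z = Add(7, Mul(-1, Add(Mul(-1, 5), Mul(-1, -3)))) = Add(7, Mul(-1, Add(-5, 3))) = Add(7, Mul(-1, -2)) = Add(7, 2) = 9)
Function('O')(w) = 2 (Function('O')(w) = Add(-3, Add(4, 1)) = Add(-3, 5) = 2)
x = -120 (x = Mul(Mul(10, -6), 2) = Mul(-60, 2) = -120)
Mul(Add(-3, Mul(-1, -59)), x) = Mul(Add(-3, Mul(-1, -59)), -120) = Mul(Add(-3, 59), -120) = Mul(56, -120) = -6720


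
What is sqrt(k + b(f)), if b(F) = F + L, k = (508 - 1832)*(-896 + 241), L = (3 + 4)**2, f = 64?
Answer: sqrt(867333) ≈ 931.31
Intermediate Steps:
L = 49 (L = 7**2 = 49)
k = 867220 (k = -1324*(-655) = 867220)
b(F) = 49 + F (b(F) = F + 49 = 49 + F)
sqrt(k + b(f)) = sqrt(867220 + (49 + 64)) = sqrt(867220 + 113) = sqrt(867333)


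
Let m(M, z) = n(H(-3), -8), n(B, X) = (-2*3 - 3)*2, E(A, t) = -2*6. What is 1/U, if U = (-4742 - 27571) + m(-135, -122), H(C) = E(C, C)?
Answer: -1/32331 ≈ -3.0930e-5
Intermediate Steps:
E(A, t) = -12
H(C) = -12
n(B, X) = -18 (n(B, X) = (-6 - 3)*2 = -9*2 = -18)
m(M, z) = -18
U = -32331 (U = (-4742 - 27571) - 18 = -32313 - 18 = -32331)
1/U = 1/(-32331) = -1/32331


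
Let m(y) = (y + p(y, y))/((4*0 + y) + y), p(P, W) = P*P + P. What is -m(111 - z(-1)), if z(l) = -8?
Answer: -121/2 ≈ -60.500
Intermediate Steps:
p(P, W) = P + P**2 (p(P, W) = P**2 + P = P + P**2)
m(y) = (y + y*(1 + y))/(2*y) (m(y) = (y + y*(1 + y))/((4*0 + y) + y) = (y + y*(1 + y))/((0 + y) + y) = (y + y*(1 + y))/(y + y) = (y + y*(1 + y))/((2*y)) = (y + y*(1 + y))*(1/(2*y)) = (y + y*(1 + y))/(2*y))
-m(111 - z(-1)) = -(1 + (111 - 1*(-8))/2) = -(1 + (111 + 8)/2) = -(1 + (1/2)*119) = -(1 + 119/2) = -1*121/2 = -121/2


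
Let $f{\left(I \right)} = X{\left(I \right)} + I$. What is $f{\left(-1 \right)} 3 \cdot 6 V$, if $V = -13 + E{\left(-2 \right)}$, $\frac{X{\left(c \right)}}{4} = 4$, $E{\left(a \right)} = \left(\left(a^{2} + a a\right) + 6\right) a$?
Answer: $-11070$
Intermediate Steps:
$E{\left(a \right)} = a \left(6 + 2 a^{2}\right)$ ($E{\left(a \right)} = \left(\left(a^{2} + a^{2}\right) + 6\right) a = \left(2 a^{2} + 6\right) a = \left(6 + 2 a^{2}\right) a = a \left(6 + 2 a^{2}\right)$)
$X{\left(c \right)} = 16$ ($X{\left(c \right)} = 4 \cdot 4 = 16$)
$V = -41$ ($V = -13 + 2 \left(-2\right) \left(3 + \left(-2\right)^{2}\right) = -13 + 2 \left(-2\right) \left(3 + 4\right) = -13 + 2 \left(-2\right) 7 = -13 - 28 = -41$)
$f{\left(I \right)} = 16 + I$
$f{\left(-1 \right)} 3 \cdot 6 V = \left(16 - 1\right) 3 \cdot 6 \left(-41\right) = 15 \cdot 18 \left(-41\right) = 270 \left(-41\right) = -11070$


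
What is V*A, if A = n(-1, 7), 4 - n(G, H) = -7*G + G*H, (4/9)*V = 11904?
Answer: 107136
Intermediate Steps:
V = 26784 (V = (9/4)*11904 = 26784)
n(G, H) = 4 + 7*G - G*H (n(G, H) = 4 - (-7*G + G*H) = 4 + (7*G - G*H) = 4 + 7*G - G*H)
A = 4 (A = 4 + 7*(-1) - 1*(-1)*7 = 4 - 7 + 7 = 4)
V*A = 26784*4 = 107136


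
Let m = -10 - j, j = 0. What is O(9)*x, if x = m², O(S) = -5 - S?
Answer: -1400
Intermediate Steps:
m = -10 (m = -10 - 1*0 = -10 + 0 = -10)
x = 100 (x = (-10)² = 100)
O(9)*x = (-5 - 1*9)*100 = (-5 - 9)*100 = -14*100 = -1400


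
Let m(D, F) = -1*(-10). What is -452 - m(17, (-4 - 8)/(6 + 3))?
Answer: -462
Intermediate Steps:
m(D, F) = 10
-452 - m(17, (-4 - 8)/(6 + 3)) = -452 - 1*10 = -452 - 10 = -462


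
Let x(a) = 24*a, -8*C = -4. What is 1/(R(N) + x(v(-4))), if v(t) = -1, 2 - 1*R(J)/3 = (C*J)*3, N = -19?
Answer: 2/135 ≈ 0.014815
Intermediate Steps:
C = ½ (C = -⅛*(-4) = ½ ≈ 0.50000)
R(J) = 6 - 9*J/2 (R(J) = 6 - 3*J/2*3 = 6 - 9*J/2)
1/(R(N) + x(v(-4))) = 1/((6 - 9/2*(-19)) + 24*(-1)) = 1/((6 + 171/2) - 24) = 1/(183/2 - 24) = 1/(135/2) = 2/135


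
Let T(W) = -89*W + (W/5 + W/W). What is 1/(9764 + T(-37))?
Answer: 5/65253 ≈ 7.6625e-5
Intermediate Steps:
T(W) = 1 - 444*W/5 (T(W) = -89*W + (W*(⅕) + 1) = -89*W + (W/5 + 1) = -89*W + (1 + W/5) = 1 - 444*W/5)
1/(9764 + T(-37)) = 1/(9764 + (1 - 444/5*(-37))) = 1/(9764 + (1 + 16428/5)) = 1/(9764 + 16433/5) = 1/(65253/5) = 5/65253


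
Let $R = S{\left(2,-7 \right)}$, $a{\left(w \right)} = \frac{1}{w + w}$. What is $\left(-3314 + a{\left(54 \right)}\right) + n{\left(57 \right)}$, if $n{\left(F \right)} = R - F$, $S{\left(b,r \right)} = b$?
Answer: $- \frac{363851}{108} \approx -3369.0$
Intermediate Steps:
$a{\left(w \right)} = \frac{1}{2 w}$
$R = 2$
$n{\left(F \right)} = 2 - F$
$\left(-3314 + a{\left(54 \right)}\right) + n{\left(57 \right)} = \left(-3314 + \frac{1}{2 \cdot 54}\right) + \left(2 - 57\right) = \left(-3314 + \frac{1}{2} \cdot \frac{1}{54}\right) + \left(2 - 57\right) = \left(-3314 + \frac{1}{108}\right) - 55 = - \frac{357911}{108} - 55 = - \frac{363851}{108}$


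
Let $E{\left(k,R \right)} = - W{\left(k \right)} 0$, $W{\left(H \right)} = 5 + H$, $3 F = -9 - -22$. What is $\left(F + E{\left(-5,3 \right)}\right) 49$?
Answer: $\frac{637}{3} \approx 212.33$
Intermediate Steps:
$F = \frac{13}{3}$ ($F = \frac{-9 - -22}{3} = \frac{-9 + 22}{3} = \frac{1}{3} \cdot 13 = \frac{13}{3} \approx 4.3333$)
$E{\left(k,R \right)} = 0$ ($E{\left(k,R \right)} = - (5 + k) 0 = \left(-5 - k\right) 0 = 0$)
$\left(F + E{\left(-5,3 \right)}\right) 49 = \left(\frac{13}{3} + 0\right) 49 = \frac{13}{3} \cdot 49 = \frac{637}{3}$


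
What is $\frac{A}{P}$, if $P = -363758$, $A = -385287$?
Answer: $\frac{385287}{363758} \approx 1.0592$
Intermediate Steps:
$\frac{A}{P} = - \frac{385287}{-363758} = \left(-385287\right) \left(- \frac{1}{363758}\right) = \frac{385287}{363758}$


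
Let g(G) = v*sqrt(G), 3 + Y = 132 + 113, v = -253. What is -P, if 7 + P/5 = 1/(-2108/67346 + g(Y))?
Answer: 307367593978449450/8781931259062223 + 15777813977035*sqrt(2)/17563862518124446 ≈ 35.001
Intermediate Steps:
Y = 242 (Y = -3 + (132 + 113) = -3 + 245 = 242)
g(G) = -253*sqrt(G)
P = -35 + 5/(-1054/33673 - 2783*sqrt(2)) (P = -35 + 5/(-2108/67346 - 2783*sqrt(2)) = -35 + 5/(-2108*1/67346 - 2783*sqrt(2)) = -35 + 5/(-1054/33673 - 2783*sqrt(2)) ≈ -35.001)
-P = -(-307367593978449450/8781931259062223 - 15777813977035*sqrt(2)/17563862518124446) = 307367593978449450/8781931259062223 + 15777813977035*sqrt(2)/17563862518124446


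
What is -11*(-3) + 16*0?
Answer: 33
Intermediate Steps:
-11*(-3) + 16*0 = 33 + 0 = 33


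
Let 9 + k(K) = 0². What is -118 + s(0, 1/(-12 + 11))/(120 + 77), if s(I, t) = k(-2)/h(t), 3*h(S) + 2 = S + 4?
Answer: -23273/197 ≈ -118.14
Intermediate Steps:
k(K) = -9 (k(K) = -9 + 0² = -9 + 0 = -9)
h(S) = ⅔ + S/3 (h(S) = -⅔ + (S + 4)/3 = -⅔ + (4 + S)/3 = -⅔ + (4/3 + S/3) = ⅔ + S/3)
s(I, t) = -9/(⅔ + t/3)
-118 + s(0, 1/(-12 + 11))/(120 + 77) = -118 + (-27/(2 + 1/(-12 + 11)))/(120 + 77) = -118 - 27/(2 + 1/(-1))/197 = -118 - 27/(2 - 1)*(1/197) = -118 - 27/1*(1/197) = -118 - 27*1*(1/197) = -118 - 27*1/197 = -118 - 27/197 = -23273/197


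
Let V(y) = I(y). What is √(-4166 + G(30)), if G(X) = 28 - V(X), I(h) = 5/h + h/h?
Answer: I*√149010/6 ≈ 64.336*I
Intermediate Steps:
I(h) = 1 + 5/h (I(h) = 5/h + 1 = 1 + 5/h)
V(y) = (5 + y)/y
G(X) = 28 - (5 + X)/X
√(-4166 + G(30)) = √(-4166 + (27 - 5/30)) = √(-4166 + (27 - 5*1/30)) = √(-4166 + (27 - ⅙)) = √(-4166 + 161/6) = √(-24835/6) = I*√149010/6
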